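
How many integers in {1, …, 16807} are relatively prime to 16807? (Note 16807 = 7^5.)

φ(16807) = 16807 · (1 − 1/7)
       = 16807 · 6/7 = 14406.

14406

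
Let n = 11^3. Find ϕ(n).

φ(1331) = 1331 · (1 − 1/11)
       = 1331 · 10/11 = 1210.

1210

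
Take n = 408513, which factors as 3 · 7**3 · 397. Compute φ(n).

232848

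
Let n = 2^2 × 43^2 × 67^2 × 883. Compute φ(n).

14087536848

φ(29316168652) = 29316168652 · (1 − 1/2) · (1 − 1/43) · (1 − 1/67) · (1 − 1/883)
       = 29316168652 · 2444904/5087846 = 14087536848.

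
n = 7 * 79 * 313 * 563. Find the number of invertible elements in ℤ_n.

82060992

φ(7) = 7 − 1 = 6.
φ(79) = 79 − 1 = 78.
φ(313) = 313 − 1 = 312.
φ(563) = 563 − 1 = 562.
φ(97449107) = 6 × 78 × 312 × 562 = 82060992.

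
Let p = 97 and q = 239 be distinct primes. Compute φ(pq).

φ(97) = 97 − 1 = 96.
φ(239) = 239 − 1 = 238.
Since φ is multiplicative, φ(23183) = 96 · 238 = 22848.

22848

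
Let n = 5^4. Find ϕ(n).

500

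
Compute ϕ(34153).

26880

34153 = 7**2 × 17 × 41.
φ(7^2) = 7^1·(7−1) = 7·6 = 42.
φ(17) = 17 − 1 = 16.
φ(41) = 41 − 1 = 40.
φ(34153) = 42 × 16 × 40 = 26880.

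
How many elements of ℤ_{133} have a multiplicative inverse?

108

Prime factorization: 133 = 7 × 19.
φ(133) = 133 · (1 − 1/7) · (1 − 1/19)
       = 133 · 108/133 = 108.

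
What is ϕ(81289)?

Prime factorization: 81289 = 13^3 · 37.
φ(13^3) = 13^3 − 13^2 = 2197 − 169 = 2028.
φ(37) = 37 − 1 = 36.
φ(81289) = 2028 × 36 = 73008.

73008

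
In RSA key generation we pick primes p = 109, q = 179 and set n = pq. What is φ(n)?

φ(19511) = 19511 · (1 − 1/109) · (1 − 1/179)
       = 19511 · 19224/19511 = 19224.

19224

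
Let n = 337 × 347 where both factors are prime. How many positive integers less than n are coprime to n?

φ(n) = (p − 1)(q − 1) = (337−1)(347−1) = 336·346 = 116256.

116256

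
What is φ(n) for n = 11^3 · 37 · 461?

φ(22702867) = 22702867 · (1 − 1/11) · (1 − 1/37) · (1 − 1/461)
       = 22702867 · 165600/187627 = 20037600.

20037600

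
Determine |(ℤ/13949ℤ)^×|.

Factor 13949: 13949 = 13 * 29 * 37.
φ(13949) = 13949 · (1 − 1/13) · (1 − 1/29) · (1 − 1/37)
       = 13949 · 12096/13949 = 12096.

12096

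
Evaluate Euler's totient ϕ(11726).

4800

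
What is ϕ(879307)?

720720

Factor 879307: 879307 = 11^2 * 13^2 * 43.
φ(879307) = 879307 · (1 − 1/11) · (1 − 1/13) · (1 − 1/43)
       = 879307 · 5040/6149 = 720720.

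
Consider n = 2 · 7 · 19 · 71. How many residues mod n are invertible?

φ(2) = 2 − 1 = 1.
φ(7) = 7 − 1 = 6.
φ(19) = 19 − 1 = 18.
φ(71) = 71 − 1 = 70.
Multiply: 1 · 6 · 18 · 70 = 7560.

7560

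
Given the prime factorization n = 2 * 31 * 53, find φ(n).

φ(2) = 2 − 1 = 1.
φ(31) = 31 − 1 = 30.
φ(53) = 53 − 1 = 52.
Since φ is multiplicative, φ(3286) = 1 · 30 · 52 = 1560.

1560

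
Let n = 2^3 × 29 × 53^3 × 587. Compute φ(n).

9586734976

φ(2^3) = 2^2·(2−1) = 4·1 = 4.
φ(29) = 29 − 1 = 28.
φ(53^3) = 53^2·(53−1) = 2809·52 = 146068.
φ(587) = 587 − 1 = 586.
φ(20274665368) = 4 × 28 × 146068 × 586 = 9586734976.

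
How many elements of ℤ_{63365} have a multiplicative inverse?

Prime factorization: 63365 = 5 · 19 · 23 · 29.
φ(63365) = 63365 · (1 − 1/5) · (1 − 1/19) · (1 − 1/23) · (1 − 1/29)
       = 63365 · 44352/63365 = 44352.

44352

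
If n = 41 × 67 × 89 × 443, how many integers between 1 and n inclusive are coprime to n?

φ(41) = 41 − 1 = 40.
φ(67) = 67 − 1 = 66.
φ(89) = 89 − 1 = 88.
φ(443) = 443 − 1 = 442.
φ(108305969) = 40 × 66 × 88 × 442 = 102685440.

102685440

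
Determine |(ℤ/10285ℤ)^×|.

7040

Prime factorization: 10285 = 5 × 11^2 × 17.
φ(10285) = 10285 · (1 − 1/5) · (1 − 1/11) · (1 − 1/17)
       = 10285 · 640/935 = 7040.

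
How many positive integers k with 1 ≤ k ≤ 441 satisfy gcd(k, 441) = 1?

441 = 3^2 × 7^2.
φ(3^2) = 3^2 − 3^1 = 9 − 3 = 6.
φ(7^2) = 7^2 − 7^1 = 49 − 7 = 42.
φ(441) = 6 × 42 = 252.

252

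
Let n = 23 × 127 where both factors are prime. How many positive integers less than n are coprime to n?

φ(pq) = (p−1)(q−1) = 22 · 126 = 2772.

2772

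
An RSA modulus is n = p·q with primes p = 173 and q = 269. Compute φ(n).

φ(n) = (p − 1)(q − 1) = (173−1)(269−1) = 172·268 = 46096.

46096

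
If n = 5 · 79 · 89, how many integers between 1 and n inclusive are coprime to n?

φ(35155) = 35155 · (1 − 1/5) · (1 − 1/79) · (1 − 1/89)
       = 35155 · 27456/35155 = 27456.

27456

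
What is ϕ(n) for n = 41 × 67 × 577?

φ(1585019) = 1585019 · (1 − 1/41) · (1 − 1/67) · (1 − 1/577)
       = 1585019 · 1520640/1585019 = 1520640.

1520640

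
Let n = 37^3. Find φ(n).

49284

φ(50653) = 50653 · (1 − 1/37)
       = 50653 · 36/37 = 49284.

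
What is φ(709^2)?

501972

φ(709^2) = 709^2 − 709^1 = 502681 − 709 = 501972.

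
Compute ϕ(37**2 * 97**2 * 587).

7268500224

φ(37^2) = 37^2 − 37^1 = 1369 − 37 = 1332.
φ(97^2) = 97^1·(97−1) = 97·96 = 9312.
φ(587) = 587 − 1 = 586.
Multiply: 1332 · 9312 · 586 = 7268500224.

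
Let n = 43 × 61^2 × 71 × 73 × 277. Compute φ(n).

213830668800

φ(229714867073) = 229714867073 · (1 − 1/43) · (1 − 1/61) · (1 − 1/71) · (1 − 1/73) · (1 − 1/277)
       = 229714867073 · 3505420800/3765817493 = 213830668800.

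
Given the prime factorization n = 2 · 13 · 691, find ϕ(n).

8280

φ(17966) = 17966 · (1 − 1/2) · (1 − 1/13) · (1 − 1/691)
       = 17966 · 8280/17966 = 8280.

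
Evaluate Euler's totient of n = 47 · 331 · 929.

14087040

φ(47) = 47 − 1 = 46.
φ(331) = 331 − 1 = 330.
φ(929) = 929 − 1 = 928.
Since φ is multiplicative, φ(14452453) = 46 · 330 · 928 = 14087040.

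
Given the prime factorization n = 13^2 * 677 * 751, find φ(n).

79092000

φ(85924163) = 85924163 · (1 − 1/13) · (1 − 1/677) · (1 − 1/751)
       = 85924163 · 6084000/6609551 = 79092000.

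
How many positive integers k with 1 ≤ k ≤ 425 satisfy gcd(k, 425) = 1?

320

First factor: 425 = 5^2 × 17.
φ(425) = 425 · (1 − 1/5) · (1 − 1/17)
       = 425 · 64/85 = 320.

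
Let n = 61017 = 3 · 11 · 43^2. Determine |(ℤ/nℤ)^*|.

36120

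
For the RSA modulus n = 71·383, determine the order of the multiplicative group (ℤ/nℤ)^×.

26740

φ(71) = 71 − 1 = 70.
φ(383) = 383 − 1 = 382.
Since φ is multiplicative, φ(27193) = 70 · 382 = 26740.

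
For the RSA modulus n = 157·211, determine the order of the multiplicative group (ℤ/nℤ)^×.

φ(157) = 157 − 1 = 156.
φ(211) = 211 − 1 = 210.
Since φ is multiplicative, φ(33127) = 156 · 210 = 32760.

32760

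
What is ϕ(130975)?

93600

Prime factorization: 130975 = 5**2 × 13**2 × 31.
φ(130975) = 130975 · (1 − 1/5) · (1 − 1/13) · (1 − 1/31)
       = 130975 · 1440/2015 = 93600.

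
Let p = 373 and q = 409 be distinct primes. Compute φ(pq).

151776

φ(pq) = (p−1)(q−1) = 372 · 408 = 151776.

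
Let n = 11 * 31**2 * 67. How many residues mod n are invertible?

613800

φ(708257) = 708257 · (1 − 1/11) · (1 − 1/31) · (1 − 1/67)
       = 708257 · 19800/22847 = 613800.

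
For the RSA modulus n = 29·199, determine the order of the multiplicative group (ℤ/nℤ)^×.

φ(pq) = (p−1)(q−1) = 28 · 198 = 5544.

5544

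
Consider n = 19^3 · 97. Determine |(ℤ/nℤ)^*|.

φ(665323) = 665323 · (1 − 1/19) · (1 − 1/97)
       = 665323 · 1728/1843 = 623808.

623808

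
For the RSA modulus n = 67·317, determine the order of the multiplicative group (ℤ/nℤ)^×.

20856

For distinct primes, φ(pq) = (p−1)(q−1) = 66 × 316 = 20856.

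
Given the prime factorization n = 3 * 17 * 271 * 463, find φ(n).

3991680

φ(6399123) = 6399123 · (1 − 1/3) · (1 − 1/17) · (1 − 1/271) · (1 − 1/463)
       = 6399123 · 3991680/6399123 = 3991680.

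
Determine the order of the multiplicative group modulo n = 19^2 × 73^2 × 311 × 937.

φ(19^2) = 19^2 − 19^1 = 361 − 19 = 342.
φ(73^2) = 73^1·(73−1) = 73·72 = 5256.
φ(311) = 311 − 1 = 310.
φ(937) = 937 − 1 = 936.
Multiply: 342 · 5256 · 310 · 936 = 521577688320.

521577688320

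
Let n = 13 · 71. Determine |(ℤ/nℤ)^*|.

φ(923) = 923 · (1 − 1/13) · (1 − 1/71)
       = 923 · 840/923 = 840.

840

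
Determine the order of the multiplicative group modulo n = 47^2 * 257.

553472

φ(47^2) = 47^2 − 47^1 = 2209 − 47 = 2162.
φ(257) = 257 − 1 = 256.
Multiply: 2162 · 256 = 553472.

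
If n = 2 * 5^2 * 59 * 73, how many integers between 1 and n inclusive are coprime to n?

83520

φ(2) = 2 − 1 = 1.
φ(5^2) = 5^1·(5−1) = 5·4 = 20.
φ(59) = 59 − 1 = 58.
φ(73) = 73 − 1 = 72.
Since φ is multiplicative, φ(215350) = 1 · 20 · 58 · 72 = 83520.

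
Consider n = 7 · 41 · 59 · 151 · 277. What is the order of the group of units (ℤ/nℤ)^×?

576288000

φ(708256591) = 708256591 · (1 − 1/7) · (1 − 1/41) · (1 − 1/59) · (1 − 1/151) · (1 − 1/277)
       = 708256591 · 576288000/708256591 = 576288000.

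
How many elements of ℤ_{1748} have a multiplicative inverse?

792

First factor: 1748 = 2^2 · 19 · 23.
φ(1748) = 1748 · (1 − 1/2) · (1 − 1/19) · (1 − 1/23)
       = 1748 · 396/874 = 792.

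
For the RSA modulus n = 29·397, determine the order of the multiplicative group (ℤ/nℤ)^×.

11088

φ(pq) = (p−1)(q−1) = 28 · 396 = 11088.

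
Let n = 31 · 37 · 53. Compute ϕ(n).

56160

φ(31) = 31 − 1 = 30.
φ(37) = 37 − 1 = 36.
φ(53) = 53 − 1 = 52.
Multiply: 30 · 36 · 52 = 56160.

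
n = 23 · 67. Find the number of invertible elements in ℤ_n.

1452

φ(1541) = 1541 · (1 − 1/23) · (1 − 1/67)
       = 1541 · 1452/1541 = 1452.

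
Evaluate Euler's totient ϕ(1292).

First factor: 1292 = 2^2 · 17 · 19.
φ(2^2) = 2^2 − 2^1 = 4 − 2 = 2.
φ(17) = 17 − 1 = 16.
φ(19) = 19 − 1 = 18.
φ(1292) = 2 × 16 × 18 = 576.

576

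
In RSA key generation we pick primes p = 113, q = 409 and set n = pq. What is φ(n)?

φ(46217) = 46217 · (1 − 1/113) · (1 − 1/409)
       = 46217 · 45696/46217 = 45696.

45696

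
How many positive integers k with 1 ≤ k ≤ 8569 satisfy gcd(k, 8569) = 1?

Factor 8569: 8569 = 11 · 19 · 41.
φ(11) = 11 − 1 = 10.
φ(19) = 19 − 1 = 18.
φ(41) = 41 − 1 = 40.
Since φ is multiplicative, φ(8569) = 10 · 18 · 40 = 7200.

7200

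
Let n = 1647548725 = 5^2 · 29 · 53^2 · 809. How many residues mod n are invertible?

φ(1647548725) = 1647548725 · (1 − 1/5) · (1 − 1/29) · (1 − 1/53) · (1 − 1/809)
       = 1647548725 · 4705792/6217165 = 1247034880.

1247034880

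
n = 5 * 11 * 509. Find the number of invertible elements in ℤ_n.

φ(5) = 5 − 1 = 4.
φ(11) = 11 − 1 = 10.
φ(509) = 509 − 1 = 508.
Multiply: 4 · 10 · 508 = 20320.

20320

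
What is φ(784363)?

677376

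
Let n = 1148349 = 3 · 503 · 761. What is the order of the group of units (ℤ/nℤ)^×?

763040

φ(3) = 3 − 1 = 2.
φ(503) = 503 − 1 = 502.
φ(761) = 761 − 1 = 760.
φ(1148349) = 2 × 502 × 760 = 763040.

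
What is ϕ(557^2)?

309692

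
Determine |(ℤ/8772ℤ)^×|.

2688

First factor: 8772 = 2^2 × 3 × 17 × 43.
φ(8772) = 8772 · (1 − 1/2) · (1 − 1/3) · (1 − 1/17) · (1 − 1/43)
       = 8772 · 1344/4386 = 2688.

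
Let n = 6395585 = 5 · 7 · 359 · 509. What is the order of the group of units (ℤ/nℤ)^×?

4364736

φ(5) = 5 − 1 = 4.
φ(7) = 7 − 1 = 6.
φ(359) = 359 − 1 = 358.
φ(509) = 509 − 1 = 508.
Since φ is multiplicative, φ(6395585) = 4 · 6 · 358 · 508 = 4364736.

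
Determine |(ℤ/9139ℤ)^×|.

9139 = 13 × 19 × 37.
φ(13) = 13 − 1 = 12.
φ(19) = 19 − 1 = 18.
φ(37) = 37 − 1 = 36.
Since φ is multiplicative, φ(9139) = 12 · 18 · 36 = 7776.

7776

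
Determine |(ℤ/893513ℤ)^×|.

777600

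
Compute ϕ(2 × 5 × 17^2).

1088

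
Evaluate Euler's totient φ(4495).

Factor 4495: 4495 = 5 · 29 · 31.
φ(4495) = 4495 · (1 − 1/5) · (1 − 1/29) · (1 − 1/31)
       = 4495 · 3360/4495 = 3360.

3360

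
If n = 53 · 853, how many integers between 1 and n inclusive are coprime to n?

φ(45209) = 45209 · (1 − 1/53) · (1 − 1/853)
       = 45209 · 44304/45209 = 44304.

44304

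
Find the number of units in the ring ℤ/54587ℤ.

44928

Prime factorization: 54587 = 13**2 · 17 · 19.
φ(54587) = 54587 · (1 − 1/13) · (1 − 1/17) · (1 − 1/19)
       = 54587 · 3456/4199 = 44928.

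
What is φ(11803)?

10080

Factor 11803: 11803 = 11 * 29 * 37.
φ(11) = 11 − 1 = 10.
φ(29) = 29 − 1 = 28.
φ(37) = 37 − 1 = 36.
φ(11803) = 10 × 28 × 36 = 10080.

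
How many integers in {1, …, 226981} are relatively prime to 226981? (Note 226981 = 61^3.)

223260

φ(226981) = 226981 · (1 − 1/61)
       = 226981 · 60/61 = 223260.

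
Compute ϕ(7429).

6336

7429 = 17 · 19 · 23.
φ(7429) = 7429 · (1 − 1/17) · (1 − 1/19) · (1 − 1/23)
       = 7429 · 6336/7429 = 6336.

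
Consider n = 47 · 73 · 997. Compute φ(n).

3298752

φ(47) = 47 − 1 = 46.
φ(73) = 73 − 1 = 72.
φ(997) = 997 − 1 = 996.
Multiply: 46 · 72 · 996 = 3298752.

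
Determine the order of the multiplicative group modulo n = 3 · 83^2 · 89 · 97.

φ(3) = 3 − 1 = 2.
φ(83^2) = 83^1·(83−1) = 83·82 = 6806.
φ(89) = 89 − 1 = 88.
φ(97) = 97 − 1 = 96.
Multiply: 2 · 6806 · 88 · 96 = 114994176.

114994176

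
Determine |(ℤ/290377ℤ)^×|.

241920

Factor 290377: 290377 = 17 * 19 * 29 * 31.
φ(290377) = 290377 · (1 − 1/17) · (1 − 1/19) · (1 − 1/29) · (1 − 1/31)
       = 290377 · 241920/290377 = 241920.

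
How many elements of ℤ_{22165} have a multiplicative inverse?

First factor: 22165 = 5 × 11 × 13 × 31.
φ(22165) = 22165 · (1 − 1/5) · (1 − 1/11) · (1 − 1/13) · (1 − 1/31)
       = 22165 · 14400/22165 = 14400.

14400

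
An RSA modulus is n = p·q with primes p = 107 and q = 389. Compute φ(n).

φ(107) = 107 − 1 = 106.
φ(389) = 389 − 1 = 388.
φ(41623) = 106 × 388 = 41128.

41128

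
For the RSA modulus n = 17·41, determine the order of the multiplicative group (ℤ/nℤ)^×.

640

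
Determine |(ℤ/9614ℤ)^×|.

3960

Prime factorization: 9614 = 2 * 11 * 19 * 23.
φ(9614) = 9614 · (1 − 1/2) · (1 − 1/11) · (1 − 1/19) · (1 − 1/23)
       = 9614 · 3960/9614 = 3960.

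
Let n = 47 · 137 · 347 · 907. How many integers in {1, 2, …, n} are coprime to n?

1961105856

φ(47) = 47 − 1 = 46.
φ(137) = 137 − 1 = 136.
φ(347) = 347 − 1 = 346.
φ(907) = 907 − 1 = 906.
Since φ is multiplicative, φ(2026540031) = 46 · 136 · 346 · 906 = 1961105856.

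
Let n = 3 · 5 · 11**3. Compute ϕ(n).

9680

φ(3) = 3 − 1 = 2.
φ(5) = 5 − 1 = 4.
φ(11^3) = 11^2·(11−1) = 121·10 = 1210.
Since φ is multiplicative, φ(19965) = 2 · 4 · 1210 = 9680.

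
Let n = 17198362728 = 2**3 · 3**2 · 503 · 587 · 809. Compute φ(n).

5704583424

φ(17198362728) = 17198362728 · (1 − 1/2) · (1 − 1/3) · (1 − 1/503) · (1 − 1/587) · (1 − 1/809)
       = 17198362728 · 475381952/1433196894 = 5704583424.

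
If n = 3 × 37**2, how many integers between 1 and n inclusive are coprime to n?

2664

φ(3) = 3 − 1 = 2.
φ(37^2) = 37^2 − 37^1 = 1369 − 37 = 1332.
Multiply: 2 · 1332 = 2664.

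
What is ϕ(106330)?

106330 = 2 * 5 * 7^3 * 31.
φ(2) = 2 − 1 = 1.
φ(5) = 5 − 1 = 4.
φ(7^3) = 7^2·(7−1) = 49·6 = 294.
φ(31) = 31 − 1 = 30.
Multiply: 1 · 4 · 294 · 30 = 35280.

35280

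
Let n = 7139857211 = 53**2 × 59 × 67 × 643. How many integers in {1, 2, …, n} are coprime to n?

6773079456

φ(53^2) = 53^1·(53−1) = 53·52 = 2756.
φ(59) = 59 − 1 = 58.
φ(67) = 67 − 1 = 66.
φ(643) = 643 − 1 = 642.
φ(7139857211) = 2756 × 58 × 66 × 642 = 6773079456.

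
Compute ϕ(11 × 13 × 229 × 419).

11436480

φ(11) = 11 − 1 = 10.
φ(13) = 13 − 1 = 12.
φ(229) = 229 − 1 = 228.
φ(419) = 419 − 1 = 418.
φ(13720993) = 10 × 12 × 228 × 418 = 11436480.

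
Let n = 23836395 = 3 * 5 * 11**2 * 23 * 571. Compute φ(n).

φ(23836395) = 23836395 · (1 − 1/3) · (1 − 1/5) · (1 − 1/11) · (1 − 1/23) · (1 − 1/571)
       = 23836395 · 1003200/2166945 = 11035200.

11035200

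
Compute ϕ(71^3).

φ(357911) = 357911 · (1 − 1/71)
       = 357911 · 70/71 = 352870.

352870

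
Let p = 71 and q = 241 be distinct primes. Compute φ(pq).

16800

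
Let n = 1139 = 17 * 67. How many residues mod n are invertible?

φ(1139) = 1139 · (1 − 1/17) · (1 − 1/67)
       = 1139 · 1056/1139 = 1056.

1056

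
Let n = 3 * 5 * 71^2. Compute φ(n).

39760

φ(3) = 3 − 1 = 2.
φ(5) = 5 − 1 = 4.
φ(71^2) = 71^1·(71−1) = 71·70 = 4970.
φ(75615) = 2 × 4 × 4970 = 39760.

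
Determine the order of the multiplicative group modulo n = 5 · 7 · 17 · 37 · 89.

φ(1959335) = 1959335 · (1 − 1/5) · (1 − 1/7) · (1 − 1/17) · (1 − 1/37) · (1 − 1/89)
       = 1959335 · 1216512/1959335 = 1216512.

1216512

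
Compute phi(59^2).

3422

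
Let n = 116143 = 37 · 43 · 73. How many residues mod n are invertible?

108864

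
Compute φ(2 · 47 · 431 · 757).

φ(2) = 2 − 1 = 1.
φ(47) = 47 − 1 = 46.
φ(431) = 431 − 1 = 430.
φ(757) = 757 − 1 = 756.
Since φ is multiplicative, φ(30669098) = 1 · 46 · 430 · 756 = 14953680.

14953680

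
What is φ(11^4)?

φ(14641) = 14641 · (1 − 1/11)
       = 14641 · 10/11 = 13310.

13310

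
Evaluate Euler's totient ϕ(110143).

110143 = 11 * 17 * 19 * 31.
φ(11) = 11 − 1 = 10.
φ(17) = 17 − 1 = 16.
φ(19) = 19 − 1 = 18.
φ(31) = 31 − 1 = 30.
Since φ is multiplicative, φ(110143) = 10 · 16 · 18 · 30 = 86400.

86400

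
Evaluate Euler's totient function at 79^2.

6162

φ(6241) = 6241 · (1 − 1/79)
       = 6241 · 78/79 = 6162.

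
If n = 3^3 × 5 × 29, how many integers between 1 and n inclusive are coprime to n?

φ(3915) = 3915 · (1 − 1/3) · (1 − 1/5) · (1 − 1/29)
       = 3915 · 224/435 = 2016.

2016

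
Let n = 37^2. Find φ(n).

1332

φ(1369) = 1369 · (1 − 1/37)
       = 1369 · 36/37 = 1332.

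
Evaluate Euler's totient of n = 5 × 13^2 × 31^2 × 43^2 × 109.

113190255360

φ(163660361345) = 163660361345 · (1 − 1/5) · (1 − 1/13) · (1 − 1/31) · (1 − 1/43) · (1 − 1/109)
       = 163660361345 · 6531840/9444305 = 113190255360.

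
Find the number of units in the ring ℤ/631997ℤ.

First factor: 631997 = 19 · 29 · 31 · 37.
φ(19) = 19 − 1 = 18.
φ(29) = 29 − 1 = 28.
φ(31) = 31 − 1 = 30.
φ(37) = 37 − 1 = 36.
Since φ is multiplicative, φ(631997) = 18 · 28 · 30 · 36 = 544320.

544320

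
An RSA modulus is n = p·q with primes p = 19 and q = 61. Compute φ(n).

φ(pq) = (p−1)(q−1) = 18 · 60 = 1080.

1080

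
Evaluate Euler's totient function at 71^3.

φ(71^3) = 71^2·(71−1) = 5041·70 = 352870.

352870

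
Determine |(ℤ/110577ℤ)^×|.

First factor: 110577 = 3 × 29 × 31 × 41.
φ(110577) = 110577 · (1 − 1/3) · (1 − 1/29) · (1 − 1/31) · (1 − 1/41)
       = 110577 · 67200/110577 = 67200.

67200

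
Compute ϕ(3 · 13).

24

φ(3) = 3 − 1 = 2.
φ(13) = 13 − 1 = 12.
φ(39) = 2 × 12 = 24.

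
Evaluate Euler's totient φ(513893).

435456

Factor 513893: 513893 = 17 × 19 × 37 × 43.
φ(513893) = 513893 · (1 − 1/17) · (1 − 1/19) · (1 − 1/37) · (1 − 1/43)
       = 513893 · 435456/513893 = 435456.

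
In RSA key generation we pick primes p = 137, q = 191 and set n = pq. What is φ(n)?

φ(pq) = (p−1)(q−1) = 136 · 190 = 25840.

25840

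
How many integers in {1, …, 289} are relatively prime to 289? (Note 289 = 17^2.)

272

φ(17^2) = 17^2 − 17^1 = 289 − 17 = 272.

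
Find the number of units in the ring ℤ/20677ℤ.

18480

20677 = 23 · 29 · 31.
φ(20677) = 20677 · (1 − 1/23) · (1 − 1/29) · (1 − 1/31)
       = 20677 · 18480/20677 = 18480.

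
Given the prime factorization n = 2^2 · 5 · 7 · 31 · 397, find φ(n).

570240

φ(1722980) = 1722980 · (1 − 1/2) · (1 − 1/5) · (1 − 1/7) · (1 − 1/31) · (1 − 1/397)
       = 1722980 · 285120/861490 = 570240.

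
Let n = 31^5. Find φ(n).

27705630

φ(31^5) = 31^5 − 31^4 = 28629151 − 923521 = 27705630.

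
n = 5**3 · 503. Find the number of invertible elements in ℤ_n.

50200

φ(62875) = 62875 · (1 − 1/5) · (1 − 1/503)
       = 62875 · 2008/2515 = 50200.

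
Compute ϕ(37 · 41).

1440

φ(1517) = 1517 · (1 − 1/37) · (1 − 1/41)
       = 1517 · 1440/1517 = 1440.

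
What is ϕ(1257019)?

First factor: 1257019 = 23 × 31 × 41 × 43.
φ(1257019) = 1257019 · (1 − 1/23) · (1 − 1/31) · (1 − 1/41) · (1 − 1/43)
       = 1257019 · 1108800/1257019 = 1108800.

1108800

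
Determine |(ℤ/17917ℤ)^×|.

Prime factorization: 17917 = 19 · 23 · 41.
φ(17917) = 17917 · (1 − 1/19) · (1 − 1/23) · (1 − 1/41)
       = 17917 · 15840/17917 = 15840.

15840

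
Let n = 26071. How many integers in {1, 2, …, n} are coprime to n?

First factor: 26071 = 29^2 * 31.
φ(29^2) = 29^1·(29−1) = 29·28 = 812.
φ(31) = 31 − 1 = 30.
Multiply: 812 · 30 = 24360.

24360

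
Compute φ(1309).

960

Prime factorization: 1309 = 7 * 11 * 17.
φ(1309) = 1309 · (1 − 1/7) · (1 − 1/11) · (1 − 1/17)
       = 1309 · 960/1309 = 960.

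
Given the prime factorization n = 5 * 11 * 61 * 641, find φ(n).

φ(2150555) = 2150555 · (1 − 1/5) · (1 − 1/11) · (1 − 1/61) · (1 − 1/641)
       = 2150555 · 1536000/2150555 = 1536000.

1536000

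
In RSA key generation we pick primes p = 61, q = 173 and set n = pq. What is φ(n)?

φ(10553) = 10553 · (1 − 1/61) · (1 − 1/173)
       = 10553 · 10320/10553 = 10320.

10320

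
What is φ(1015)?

672

First factor: 1015 = 5 · 7 · 29.
φ(5) = 5 − 1 = 4.
φ(7) = 7 − 1 = 6.
φ(29) = 29 − 1 = 28.
Since φ is multiplicative, φ(1015) = 4 · 6 · 28 = 672.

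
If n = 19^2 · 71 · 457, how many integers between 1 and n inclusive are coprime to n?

φ(11713367) = 11713367 · (1 − 1/19) · (1 − 1/71) · (1 − 1/457)
       = 11713367 · 574560/616493 = 10916640.

10916640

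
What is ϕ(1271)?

Factor 1271: 1271 = 31 * 41.
φ(1271) = 1271 · (1 − 1/31) · (1 − 1/41)
       = 1271 · 1200/1271 = 1200.

1200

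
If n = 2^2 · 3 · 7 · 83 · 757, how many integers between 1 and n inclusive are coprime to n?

φ(5277804) = 5277804 · (1 − 1/2) · (1 − 1/3) · (1 − 1/7) · (1 − 1/83) · (1 − 1/757)
       = 5277804 · 743904/2638902 = 1487808.

1487808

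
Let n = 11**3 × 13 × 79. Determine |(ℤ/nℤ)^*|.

1132560

φ(11^3) = 11^2·(11−1) = 121·10 = 1210.
φ(13) = 13 − 1 = 12.
φ(79) = 79 − 1 = 78.
Since φ is multiplicative, φ(1366937) = 1210 · 12 · 78 = 1132560.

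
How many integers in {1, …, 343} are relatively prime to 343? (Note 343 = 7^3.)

φ(343) = 343 · (1 − 1/7)
       = 343 · 6/7 = 294.

294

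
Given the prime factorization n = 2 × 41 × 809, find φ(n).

φ(66338) = 66338 · (1 − 1/2) · (1 − 1/41) · (1 − 1/809)
       = 66338 · 32320/66338 = 32320.

32320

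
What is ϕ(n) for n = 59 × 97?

5568

φ(59) = 59 − 1 = 58.
φ(97) = 97 − 1 = 96.
φ(5723) = 58 × 96 = 5568.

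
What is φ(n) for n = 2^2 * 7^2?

84

φ(196) = 196 · (1 − 1/2) · (1 − 1/7)
       = 196 · 6/14 = 84.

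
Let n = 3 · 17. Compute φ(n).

32

φ(3) = 3 − 1 = 2.
φ(17) = 17 − 1 = 16.
φ(51) = 2 × 16 = 32.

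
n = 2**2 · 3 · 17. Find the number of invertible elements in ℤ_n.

64

φ(2^2) = 2^2 − 2^1 = 4 − 2 = 2.
φ(3) = 3 − 1 = 2.
φ(17) = 17 − 1 = 16.
Multiply: 2 · 2 · 16 = 64.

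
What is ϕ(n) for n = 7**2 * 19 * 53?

φ(49343) = 49343 · (1 − 1/7) · (1 − 1/19) · (1 − 1/53)
       = 49343 · 5616/7049 = 39312.

39312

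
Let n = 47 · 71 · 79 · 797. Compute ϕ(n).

199923360

φ(210107531) = 210107531 · (1 − 1/47) · (1 − 1/71) · (1 − 1/79) · (1 − 1/797)
       = 210107531 · 199923360/210107531 = 199923360.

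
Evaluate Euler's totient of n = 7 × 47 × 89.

φ(29281) = 29281 · (1 − 1/7) · (1 − 1/47) · (1 − 1/89)
       = 29281 · 24288/29281 = 24288.

24288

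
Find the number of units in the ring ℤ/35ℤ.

Factor 35: 35 = 5 * 7.
φ(5) = 5 − 1 = 4.
φ(7) = 7 − 1 = 6.
Multiply: 4 · 6 = 24.

24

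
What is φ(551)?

551 = 19 · 29.
φ(551) = 551 · (1 − 1/19) · (1 − 1/29)
       = 551 · 504/551 = 504.

504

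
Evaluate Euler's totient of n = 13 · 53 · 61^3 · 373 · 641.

33167934259200

φ(37391732512537) = 37391732512537 · (1 − 1/13) · (1 − 1/53) · (1 − 1/61) · (1 − 1/373) · (1 − 1/641)
       = 37391732512537 · 8913715200/10048839697 = 33167934259200.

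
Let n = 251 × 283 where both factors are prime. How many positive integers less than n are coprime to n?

70500

φ(251) = 251 − 1 = 250.
φ(283) = 283 − 1 = 282.
φ(71033) = 250 × 282 = 70500.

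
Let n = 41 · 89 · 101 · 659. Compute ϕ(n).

231616000

φ(41) = 41 − 1 = 40.
φ(89) = 89 − 1 = 88.
φ(101) = 101 − 1 = 100.
φ(659) = 659 − 1 = 658.
φ(242873791) = 40 × 88 × 100 × 658 = 231616000.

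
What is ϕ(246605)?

246605 = 5 · 31 · 37 · 43.
φ(5) = 5 − 1 = 4.
φ(31) = 31 − 1 = 30.
φ(37) = 37 − 1 = 36.
φ(43) = 43 − 1 = 42.
Since φ is multiplicative, φ(246605) = 4 · 30 · 36 · 42 = 181440.

181440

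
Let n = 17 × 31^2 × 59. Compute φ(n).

863040

φ(963883) = 963883 · (1 − 1/17) · (1 − 1/31) · (1 − 1/59)
       = 963883 · 27840/31093 = 863040.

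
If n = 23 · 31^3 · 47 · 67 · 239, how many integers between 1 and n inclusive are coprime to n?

458295979680

φ(23) = 23 − 1 = 22.
φ(31^3) = 31^2·(31−1) = 961·30 = 28830.
φ(47) = 47 − 1 = 46.
φ(67) = 67 − 1 = 66.
φ(239) = 239 − 1 = 238.
φ(515683788923) = 22 × 28830 × 46 × 66 × 238 = 458295979680.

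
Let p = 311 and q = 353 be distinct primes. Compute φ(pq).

109120

For distinct primes, φ(pq) = (p−1)(q−1) = 310 × 352 = 109120.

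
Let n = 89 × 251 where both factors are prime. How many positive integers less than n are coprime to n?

φ(89) = 89 − 1 = 88.
φ(251) = 251 − 1 = 250.
φ(22339) = 88 × 250 = 22000.

22000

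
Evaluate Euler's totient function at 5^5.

φ(3125) = 3125 · (1 − 1/5)
       = 3125 · 4/5 = 2500.

2500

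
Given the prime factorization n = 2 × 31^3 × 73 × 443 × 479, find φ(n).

438558269760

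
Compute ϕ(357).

First factor: 357 = 3 * 7 * 17.
φ(357) = 357 · (1 − 1/3) · (1 − 1/7) · (1 − 1/17)
       = 357 · 192/357 = 192.

192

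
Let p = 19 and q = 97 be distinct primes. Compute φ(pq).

φ(1843) = 1843 · (1 − 1/19) · (1 − 1/97)
       = 1843 · 1728/1843 = 1728.

1728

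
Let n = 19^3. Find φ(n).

6498

φ(19^3) = 19^2·(19−1) = 361·18 = 6498.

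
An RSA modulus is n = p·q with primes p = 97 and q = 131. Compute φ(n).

12480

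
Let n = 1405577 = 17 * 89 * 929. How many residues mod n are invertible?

1306624

φ(1405577) = 1405577 · (1 − 1/17) · (1 − 1/89) · (1 − 1/929)
       = 1405577 · 1306624/1405577 = 1306624.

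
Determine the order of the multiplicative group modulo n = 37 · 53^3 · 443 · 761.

φ(37) = 37 − 1 = 36.
φ(53^3) = 53^3 − 53^2 = 148877 − 2809 = 146068.
φ(443) = 443 − 1 = 442.
φ(761) = 761 − 1 = 760.
Multiply: 36 · 146068 · 442 · 760 = 1766417852160.

1766417852160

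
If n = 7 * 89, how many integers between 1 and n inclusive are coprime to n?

528

φ(623) = 623 · (1 − 1/7) · (1 − 1/89)
       = 623 · 528/623 = 528.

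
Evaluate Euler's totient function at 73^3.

383688

φ(73^3) = 73^2·(73−1) = 5329·72 = 383688.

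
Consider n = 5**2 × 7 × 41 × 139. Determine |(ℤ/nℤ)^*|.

662400

φ(5^2) = 5^1·(5−1) = 5·4 = 20.
φ(7) = 7 − 1 = 6.
φ(41) = 41 − 1 = 40.
φ(139) = 139 − 1 = 138.
φ(997325) = 20 × 6 × 40 × 138 = 662400.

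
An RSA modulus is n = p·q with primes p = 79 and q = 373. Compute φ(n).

φ(79) = 79 − 1 = 78.
φ(373) = 373 − 1 = 372.
Since φ is multiplicative, φ(29467) = 78 · 372 = 29016.

29016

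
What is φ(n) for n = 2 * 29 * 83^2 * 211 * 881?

35216966400

φ(2) = 2 − 1 = 1.
φ(29) = 29 − 1 = 28.
φ(83^2) = 83^1·(83−1) = 83·82 = 6806.
φ(211) = 211 − 1 = 210.
φ(881) = 881 − 1 = 880.
Multiply: 1 · 28 · 6806 · 210 · 880 = 35216966400.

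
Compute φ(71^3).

φ(357911) = 357911 · (1 − 1/71)
       = 357911 · 70/71 = 352870.

352870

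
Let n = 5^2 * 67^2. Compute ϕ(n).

88440

φ(5^2) = 5^1·(5−1) = 5·4 = 20.
φ(67^2) = 67^1·(67−1) = 67·66 = 4422.
Multiply: 20 · 4422 = 88440.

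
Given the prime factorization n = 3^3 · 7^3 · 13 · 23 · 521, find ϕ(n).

726485760

φ(1442669319) = 1442669319 · (1 − 1/3) · (1 − 1/7) · (1 − 1/13) · (1 − 1/23) · (1 − 1/521)
       = 1442669319 · 1647360/3271359 = 726485760.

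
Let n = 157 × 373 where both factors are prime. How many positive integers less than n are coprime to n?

58032

φ(pq) = (p−1)(q−1) = 156 · 372 = 58032.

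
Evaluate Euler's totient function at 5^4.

500

φ(625) = 625 · (1 − 1/5)
       = 625 · 4/5 = 500.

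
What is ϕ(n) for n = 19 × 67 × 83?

φ(105659) = 105659 · (1 − 1/19) · (1 − 1/67) · (1 − 1/83)
       = 105659 · 97416/105659 = 97416.

97416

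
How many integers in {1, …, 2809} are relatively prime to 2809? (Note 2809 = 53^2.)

2756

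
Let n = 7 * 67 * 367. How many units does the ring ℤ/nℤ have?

144936

φ(172123) = 172123 · (1 − 1/7) · (1 − 1/67) · (1 − 1/367)
       = 172123 · 144936/172123 = 144936.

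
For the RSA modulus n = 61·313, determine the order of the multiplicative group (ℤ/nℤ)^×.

φ(n) = (p − 1)(q − 1) = (61−1)(313−1) = 60·312 = 18720.

18720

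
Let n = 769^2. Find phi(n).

φ(769^2) = 769^1·(769−1) = 769·768 = 590592.

590592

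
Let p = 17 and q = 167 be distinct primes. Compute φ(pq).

For distinct primes, φ(pq) = (p−1)(q−1) = 16 × 166 = 2656.

2656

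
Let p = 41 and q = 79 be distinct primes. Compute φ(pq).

φ(n) = (p − 1)(q − 1) = (41−1)(79−1) = 40·78 = 3120.

3120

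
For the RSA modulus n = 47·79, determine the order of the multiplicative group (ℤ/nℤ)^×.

3588

For distinct primes, φ(pq) = (p−1)(q−1) = 46 × 78 = 3588.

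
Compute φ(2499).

First factor: 2499 = 3 · 7^2 · 17.
φ(3) = 3 − 1 = 2.
φ(7^2) = 7^1·(7−1) = 7·6 = 42.
φ(17) = 17 − 1 = 16.
Since φ is multiplicative, φ(2499) = 2 · 42 · 16 = 1344.

1344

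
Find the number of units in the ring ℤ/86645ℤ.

First factor: 86645 = 5 · 13 · 31 · 43.
φ(86645) = 86645 · (1 − 1/5) · (1 − 1/13) · (1 − 1/31) · (1 − 1/43)
       = 86645 · 60480/86645 = 60480.

60480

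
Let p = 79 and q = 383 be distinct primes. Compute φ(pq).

29796

For distinct primes, φ(pq) = (p−1)(q−1) = 78 × 382 = 29796.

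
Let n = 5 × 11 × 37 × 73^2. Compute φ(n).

7568640

φ(5) = 5 − 1 = 4.
φ(11) = 11 − 1 = 10.
φ(37) = 37 − 1 = 36.
φ(73^2) = 73^2 − 73^1 = 5329 − 73 = 5256.
Since φ is multiplicative, φ(10844515) = 4 · 10 · 36 · 5256 = 7568640.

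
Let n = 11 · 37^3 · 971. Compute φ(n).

478054800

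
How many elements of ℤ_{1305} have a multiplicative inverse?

672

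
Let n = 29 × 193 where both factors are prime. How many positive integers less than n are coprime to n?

φ(pq) = (p−1)(q−1) = 28 · 192 = 5376.

5376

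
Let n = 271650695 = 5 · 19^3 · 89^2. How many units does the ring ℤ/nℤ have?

φ(5) = 5 − 1 = 4.
φ(19^3) = 19^2·(19−1) = 361·18 = 6498.
φ(89^2) = 89^1·(89−1) = 89·88 = 7832.
Multiply: 4 · 6498 · 7832 = 203569344.

203569344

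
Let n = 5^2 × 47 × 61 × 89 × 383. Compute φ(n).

1855603200

φ(5^2) = 5^1·(5−1) = 5·4 = 20.
φ(47) = 47 − 1 = 46.
φ(61) = 61 − 1 = 60.
φ(89) = 89 − 1 = 88.
φ(383) = 383 − 1 = 382.
Multiply: 20 · 46 · 60 · 88 · 382 = 1855603200.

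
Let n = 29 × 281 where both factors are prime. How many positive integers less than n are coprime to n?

7840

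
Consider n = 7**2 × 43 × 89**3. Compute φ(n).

φ(1485369683) = 1485369683 · (1 − 1/7) · (1 − 1/43) · (1 − 1/89)
       = 1485369683 · 22176/26789 = 1229592672.

1229592672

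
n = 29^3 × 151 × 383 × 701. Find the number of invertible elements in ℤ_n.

φ(29^3) = 29^2·(29−1) = 841·28 = 23548.
φ(151) = 151 − 1 = 150.
φ(383) = 383 − 1 = 382.
φ(701) = 701 − 1 = 700.
φ(988752814937) = 23548 × 150 × 382 × 700 = 944510280000.

944510280000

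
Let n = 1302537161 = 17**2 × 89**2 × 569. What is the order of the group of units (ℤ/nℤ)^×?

1210012672

φ(17^2) = 17^2 − 17^1 = 289 − 17 = 272.
φ(89^2) = 89^1·(89−1) = 89·88 = 7832.
φ(569) = 569 − 1 = 568.
Multiply: 272 · 7832 · 568 = 1210012672.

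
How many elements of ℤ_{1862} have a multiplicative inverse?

756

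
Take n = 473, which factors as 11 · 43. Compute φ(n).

φ(11) = 11 − 1 = 10.
φ(43) = 43 − 1 = 42.
Multiply: 10 · 42 = 420.

420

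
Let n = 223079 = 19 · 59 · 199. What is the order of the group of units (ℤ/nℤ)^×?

φ(223079) = 223079 · (1 − 1/19) · (1 − 1/59) · (1 − 1/199)
       = 223079 · 206712/223079 = 206712.

206712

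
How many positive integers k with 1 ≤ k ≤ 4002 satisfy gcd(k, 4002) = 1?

1232

Factor 4002: 4002 = 2 · 3 · 23 · 29.
φ(4002) = 4002 · (1 − 1/2) · (1 − 1/3) · (1 − 1/23) · (1 − 1/29)
       = 4002 · 1232/4002 = 1232.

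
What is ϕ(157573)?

Factor 157573: 157573 = 13 * 17 * 23 * 31.
φ(157573) = 157573 · (1 − 1/13) · (1 − 1/17) · (1 − 1/23) · (1 − 1/31)
       = 157573 · 126720/157573 = 126720.

126720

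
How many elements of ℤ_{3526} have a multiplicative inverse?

1680

3526 = 2 * 41 * 43.
φ(3526) = 3526 · (1 − 1/2) · (1 − 1/41) · (1 − 1/43)
       = 3526 · 1680/3526 = 1680.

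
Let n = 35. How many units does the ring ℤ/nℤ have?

35 = 5 · 7.
φ(35) = 35 · (1 − 1/5) · (1 − 1/7)
       = 35 · 24/35 = 24.

24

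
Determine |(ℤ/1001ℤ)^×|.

Prime factorization: 1001 = 7 · 11 · 13.
φ(7) = 7 − 1 = 6.
φ(11) = 11 − 1 = 10.
φ(13) = 13 − 1 = 12.
Since φ is multiplicative, φ(1001) = 6 · 10 · 12 = 720.

720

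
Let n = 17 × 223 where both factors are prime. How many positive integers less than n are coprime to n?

φ(17) = 17 − 1 = 16.
φ(223) = 223 − 1 = 222.
Multiply: 16 · 222 = 3552.

3552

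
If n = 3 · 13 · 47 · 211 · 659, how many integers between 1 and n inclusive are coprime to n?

152550720

φ(3) = 3 − 1 = 2.
φ(13) = 13 − 1 = 12.
φ(47) = 47 − 1 = 46.
φ(211) = 211 − 1 = 210.
φ(659) = 659 − 1 = 658.
φ(254876817) = 2 × 12 × 46 × 210 × 658 = 152550720.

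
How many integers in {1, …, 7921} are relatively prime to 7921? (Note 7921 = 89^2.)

7832

φ(89^2) = 89^1·(89−1) = 89·88 = 7832.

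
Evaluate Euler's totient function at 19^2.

342

φ(361) = 361 · (1 − 1/19)
       = 361 · 18/19 = 342.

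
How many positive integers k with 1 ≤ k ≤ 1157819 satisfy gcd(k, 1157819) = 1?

973440

Prime factorization: 1157819 = 13**3 · 17 · 31.
φ(1157819) = 1157819 · (1 − 1/13) · (1 − 1/17) · (1 − 1/31)
       = 1157819 · 5760/6851 = 973440.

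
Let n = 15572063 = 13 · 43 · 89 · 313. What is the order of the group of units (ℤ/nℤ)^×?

φ(13) = 13 − 1 = 12.
φ(43) = 43 − 1 = 42.
φ(89) = 89 − 1 = 88.
φ(313) = 313 − 1 = 312.
φ(15572063) = 12 × 42 × 88 × 312 = 13837824.

13837824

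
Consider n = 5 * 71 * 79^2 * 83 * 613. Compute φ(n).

86585466240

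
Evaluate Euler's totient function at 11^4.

13310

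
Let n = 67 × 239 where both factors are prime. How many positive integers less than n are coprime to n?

15708

φ(67) = 67 − 1 = 66.
φ(239) = 239 − 1 = 238.
φ(16013) = 66 × 238 = 15708.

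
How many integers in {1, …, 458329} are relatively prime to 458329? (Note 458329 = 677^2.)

φ(458329) = 458329 · (1 − 1/677)
       = 458329 · 676/677 = 457652.

457652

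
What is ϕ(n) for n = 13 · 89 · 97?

φ(112229) = 112229 · (1 − 1/13) · (1 − 1/89) · (1 − 1/97)
       = 112229 · 101376/112229 = 101376.

101376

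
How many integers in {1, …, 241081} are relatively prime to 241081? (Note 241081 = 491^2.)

φ(241081) = 241081 · (1 − 1/491)
       = 241081 · 490/491 = 240590.

240590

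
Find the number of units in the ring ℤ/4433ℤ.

4433 = 11 * 13 * 31.
φ(11) = 11 − 1 = 10.
φ(13) = 13 − 1 = 12.
φ(31) = 31 − 1 = 30.
φ(4433) = 10 × 12 × 30 = 3600.

3600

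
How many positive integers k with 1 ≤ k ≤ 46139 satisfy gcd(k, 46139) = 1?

Prime factorization: 46139 = 29 × 37 × 43.
φ(29) = 29 − 1 = 28.
φ(37) = 37 − 1 = 36.
φ(43) = 43 − 1 = 42.
Multiply: 28 · 36 · 42 = 42336.

42336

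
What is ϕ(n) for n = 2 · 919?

918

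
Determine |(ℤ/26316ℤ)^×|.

8064

Factor 26316: 26316 = 2^2 * 3^2 * 17 * 43.
φ(2^2) = 2^1·(2−1) = 2·1 = 2.
φ(3^2) = 3^1·(3−1) = 3·2 = 6.
φ(17) = 17 − 1 = 16.
φ(43) = 43 − 1 = 42.
Since φ is multiplicative, φ(26316) = 2 · 6 · 16 · 42 = 8064.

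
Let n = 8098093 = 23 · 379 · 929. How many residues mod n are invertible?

7717248

φ(8098093) = 8098093 · (1 − 1/23) · (1 − 1/379) · (1 − 1/929)
       = 8098093 · 7717248/8098093 = 7717248.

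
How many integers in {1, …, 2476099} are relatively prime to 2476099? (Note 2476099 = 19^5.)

2345778

φ(2476099) = 2476099 · (1 − 1/19)
       = 2476099 · 18/19 = 2345778.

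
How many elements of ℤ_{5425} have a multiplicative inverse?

3600

Factor 5425: 5425 = 5^2 · 7 · 31.
φ(5425) = 5425 · (1 − 1/5) · (1 − 1/7) · (1 − 1/31)
       = 5425 · 720/1085 = 3600.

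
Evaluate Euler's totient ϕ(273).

144

First factor: 273 = 3 * 7 * 13.
φ(273) = 273 · (1 − 1/3) · (1 − 1/7) · (1 − 1/13)
       = 273 · 144/273 = 144.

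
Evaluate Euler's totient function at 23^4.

267674

φ(279841) = 279841 · (1 − 1/23)
       = 279841 · 22/23 = 267674.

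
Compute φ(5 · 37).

φ(185) = 185 · (1 − 1/5) · (1 − 1/37)
       = 185 · 144/185 = 144.

144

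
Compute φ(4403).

4403 = 7 · 17 · 37.
φ(7) = 7 − 1 = 6.
φ(17) = 17 − 1 = 16.
φ(37) = 37 − 1 = 36.
φ(4403) = 6 × 16 × 36 = 3456.

3456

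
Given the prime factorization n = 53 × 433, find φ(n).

22464

φ(53) = 53 − 1 = 52.
φ(433) = 433 − 1 = 432.
φ(22949) = 52 × 432 = 22464.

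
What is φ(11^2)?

110

φ(121) = 121 · (1 − 1/11)
       = 121 · 10/11 = 110.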